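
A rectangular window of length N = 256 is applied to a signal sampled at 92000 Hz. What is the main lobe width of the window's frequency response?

For a rectangular window of length N,
the main lobe width in frequency is 2*f_s/N.
= 2*92000/256 = 2875/4 Hz
This determines the minimum frequency separation for resolving two sinusoids.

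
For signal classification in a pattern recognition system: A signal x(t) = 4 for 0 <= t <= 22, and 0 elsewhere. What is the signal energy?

Energy = integral of |x(t)|^2 dt over the signal duration
= 4^2 * 22 = 16 * 22 = 352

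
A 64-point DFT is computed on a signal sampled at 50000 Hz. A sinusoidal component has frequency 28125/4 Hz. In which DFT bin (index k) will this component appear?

DFT frequency resolution = f_s/N = 50000/64 = 3125/4 Hz
Bin index k = f_signal / resolution = 28125/4 / 3125/4 = 9
The signal frequency 28125/4 Hz falls in DFT bin k = 9.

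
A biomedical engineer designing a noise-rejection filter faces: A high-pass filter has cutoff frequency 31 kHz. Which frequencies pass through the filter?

A high-pass filter passes all frequencies above the cutoff frequency 31 kHz and attenuates lower frequencies.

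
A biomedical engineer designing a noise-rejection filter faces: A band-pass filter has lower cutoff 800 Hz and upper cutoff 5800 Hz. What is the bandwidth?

Bandwidth = f_high - f_low
= 5800 Hz - 800 Hz = 5000 Hz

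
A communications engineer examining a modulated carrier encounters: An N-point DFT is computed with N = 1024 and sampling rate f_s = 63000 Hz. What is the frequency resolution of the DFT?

DFT frequency resolution = f_s / N
= 63000 / 1024 = 7875/128 Hz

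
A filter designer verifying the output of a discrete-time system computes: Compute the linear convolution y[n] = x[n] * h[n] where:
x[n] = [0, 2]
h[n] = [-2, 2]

y[n] = sum_k x[k]*h[n-k]. Output length = len(x) + len(h) - 1 = 2 + 2 - 1 = 3.
y[0] = 0*-2 = 0
y[1] = 2*-2 + 0*2 = -4
y[2] = 2*2 = 4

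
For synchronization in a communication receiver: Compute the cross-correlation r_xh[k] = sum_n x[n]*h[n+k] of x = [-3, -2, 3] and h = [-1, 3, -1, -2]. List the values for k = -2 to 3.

Both sequences indexed from 0 and zero outside their support.
Lags with overlap: k = -2 to 3.
  r_xh[-2] = x[2]*h[0] = -3
  r_xh[-1] = x[1]*h[0] + x[2]*h[1] = 11
  r_xh[0] = x[0]*h[0] + x[1]*h[1] + x[2]*h[2] = -6
  r_xh[1] = x[0]*h[1] + x[1]*h[2] + x[2]*h[3] = -13
  r_xh[2] = x[0]*h[2] + x[1]*h[3] = 7
  r_xh[3] = x[0]*h[3] = 6
r_xh = [-3, 11, -6, -13, 7, 6] (for k = -2, ..., 3)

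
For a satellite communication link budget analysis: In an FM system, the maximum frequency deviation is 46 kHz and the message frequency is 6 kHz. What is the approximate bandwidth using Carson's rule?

Carson's rule: BW = 2*(delta_f + f_m)
= 2*(46 + 6) kHz = 104 kHz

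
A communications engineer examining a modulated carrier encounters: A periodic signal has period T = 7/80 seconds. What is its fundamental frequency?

The fundamental frequency is the reciprocal of the period.
f = 1/T = 1/(7/80) = 80/7 Hz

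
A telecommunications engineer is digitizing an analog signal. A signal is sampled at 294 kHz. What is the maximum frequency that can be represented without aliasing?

The maximum frequency that can be represented without aliasing
is the Nyquist frequency: f_max = f_s / 2 = 294 kHz / 2 = 147 kHz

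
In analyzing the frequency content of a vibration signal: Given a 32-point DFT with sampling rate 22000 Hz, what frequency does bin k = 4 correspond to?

The frequency of DFT bin k is: f_k = k * f_s / N
f_4 = 4 * 22000 / 32 = 2750 Hz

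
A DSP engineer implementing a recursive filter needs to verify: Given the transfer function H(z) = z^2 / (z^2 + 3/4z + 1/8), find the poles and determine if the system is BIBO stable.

Poles are roots of the denominator: z^2 + 3/4z + 1/8 = 0.
Quadratic formula: z = [-(3/4) +/- sqrt((3/4)^2 - 4*(1/8))] / 2
Discriminant = 9/16 - 1/2 = 1/16; sqrt = 1/4.
z = (-3/4 +/- 1/4) / 2 => z = -1/4 or z = -1/2.
|p1| = 1/2, |p2| = 1/4.
For BIBO stability, all poles must lie inside the unit circle (|p| < 1).
System is STABLE since both |p| < 1.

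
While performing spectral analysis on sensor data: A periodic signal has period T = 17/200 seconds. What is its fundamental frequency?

The fundamental frequency is the reciprocal of the period.
f = 1/T = 1/(17/200) = 200/17 Hz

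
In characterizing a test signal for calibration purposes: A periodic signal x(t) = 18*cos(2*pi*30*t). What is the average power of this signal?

Average power of A*cos(wt) is A^2/2.
P = 18^2 / 2 = 324/2 = 162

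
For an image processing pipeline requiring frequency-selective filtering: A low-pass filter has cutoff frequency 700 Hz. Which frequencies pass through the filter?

A low-pass filter passes all frequencies below the cutoff frequency 700 Hz and attenuates higher frequencies.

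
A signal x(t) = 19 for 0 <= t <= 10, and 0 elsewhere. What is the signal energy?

Energy = integral of |x(t)|^2 dt over the signal duration
= 19^2 * 10 = 361 * 10 = 3610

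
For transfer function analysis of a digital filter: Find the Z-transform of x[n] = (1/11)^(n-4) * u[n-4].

Time-shifting property: if X(z) = Z{x[n]}, then Z{x[n-d]} = z^(-d) * X(z)
X(z) = z/(z - 1/11) for x[n] = (1/11)^n * u[n]
Z{x[n-4]} = z^(-4) * z/(z - 1/11) = z^(-3)/(z - 1/11)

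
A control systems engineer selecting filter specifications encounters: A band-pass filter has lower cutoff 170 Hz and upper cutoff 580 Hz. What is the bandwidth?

Bandwidth = f_high - f_low
= 580 Hz - 170 Hz = 410 Hz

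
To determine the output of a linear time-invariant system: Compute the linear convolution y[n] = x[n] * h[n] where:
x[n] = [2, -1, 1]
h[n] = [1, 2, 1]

y[n] = sum_k x[k]*h[n-k]. Output length = len(x) + len(h) - 1 = 3 + 3 - 1 = 5.
y[0] = 2*1 = 2
y[1] = -1*1 + 2*2 = 3
y[2] = 1*1 + -1*2 + 2*1 = 1
y[3] = 1*2 + -1*1 = 1
y[4] = 1*1 = 1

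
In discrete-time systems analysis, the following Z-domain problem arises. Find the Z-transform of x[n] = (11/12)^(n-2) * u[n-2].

Time-shifting property: if X(z) = Z{x[n]}, then Z{x[n-d]} = z^(-d) * X(z)
X(z) = z/(z - 11/12) for x[n] = (11/12)^n * u[n]
Z{x[n-2]} = z^(-2) * z/(z - 11/12) = z^(-1)/(z - 11/12)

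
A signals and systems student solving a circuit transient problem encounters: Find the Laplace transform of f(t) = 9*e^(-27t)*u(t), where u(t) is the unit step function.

Standard Laplace transform pair:
e^(-at)*u(t) <-> 1/(s+a)
With a = 27: L{9*e^(-27t)*u(t)} = 9/(s+27), ROC: Re(s) > -27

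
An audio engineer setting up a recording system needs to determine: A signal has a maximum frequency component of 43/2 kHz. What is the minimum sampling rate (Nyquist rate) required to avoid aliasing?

By the Nyquist-Shannon sampling theorem,
the minimum sampling rate (Nyquist rate) must be at least 2 * f_max.
Nyquist rate = 2 * 43/2 kHz = 43 kHz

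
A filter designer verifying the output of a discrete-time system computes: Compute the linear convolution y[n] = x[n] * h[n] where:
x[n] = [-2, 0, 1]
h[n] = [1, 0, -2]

y[n] = sum_k x[k]*h[n-k]. Output length = len(x) + len(h) - 1 = 3 + 3 - 1 = 5.
y[0] = -2*1 = -2
y[1] = 0*1 + -2*0 = 0
y[2] = 1*1 + 0*0 + -2*-2 = 5
y[3] = 1*0 + 0*-2 = 0
y[4] = 1*-2 = -2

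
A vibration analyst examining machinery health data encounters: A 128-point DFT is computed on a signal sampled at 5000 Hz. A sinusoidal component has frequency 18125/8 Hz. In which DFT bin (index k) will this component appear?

DFT frequency resolution = f_s/N = 5000/128 = 625/16 Hz
Bin index k = f_signal / resolution = 18125/8 / 625/16 = 58
The signal frequency 18125/8 Hz falls in DFT bin k = 58.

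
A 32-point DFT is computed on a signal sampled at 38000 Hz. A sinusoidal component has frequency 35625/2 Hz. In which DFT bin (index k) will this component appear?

DFT frequency resolution = f_s/N = 38000/32 = 2375/2 Hz
Bin index k = f_signal / resolution = 35625/2 / 2375/2 = 15
The signal frequency 35625/2 Hz falls in DFT bin k = 15.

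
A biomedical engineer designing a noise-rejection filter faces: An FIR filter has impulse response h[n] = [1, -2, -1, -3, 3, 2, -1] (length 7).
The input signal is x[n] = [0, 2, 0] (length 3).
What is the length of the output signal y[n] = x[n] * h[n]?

For linear convolution, the output length is:
len(y) = len(x) + len(h) - 1 = 3 + 7 - 1 = 9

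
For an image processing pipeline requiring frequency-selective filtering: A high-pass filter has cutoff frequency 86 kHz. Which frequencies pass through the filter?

A high-pass filter passes all frequencies above the cutoff frequency 86 kHz and attenuates lower frequencies.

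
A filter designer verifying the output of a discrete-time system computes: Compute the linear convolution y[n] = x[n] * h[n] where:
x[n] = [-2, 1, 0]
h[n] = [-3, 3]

y[n] = sum_k x[k]*h[n-k]. Output length = len(x) + len(h) - 1 = 3 + 2 - 1 = 4.
y[0] = -2*-3 = 6
y[1] = 1*-3 + -2*3 = -9
y[2] = 0*-3 + 1*3 = 3
y[3] = 0*3 = 0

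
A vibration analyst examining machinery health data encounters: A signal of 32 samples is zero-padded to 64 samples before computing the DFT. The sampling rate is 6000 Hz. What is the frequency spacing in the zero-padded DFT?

Original DFT: N = 32, resolution = f_s/N = 6000/32 = 375/2 Hz
Zero-padded DFT: N = 64, resolution = f_s/N = 6000/64 = 375/4 Hz
Zero-padding interpolates the spectrum (finer frequency grid)
but does NOT improve the true spectral resolution (ability to resolve close frequencies).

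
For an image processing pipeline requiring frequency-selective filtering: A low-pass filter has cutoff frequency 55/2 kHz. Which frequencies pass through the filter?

A low-pass filter passes all frequencies below the cutoff frequency 55/2 kHz and attenuates higher frequencies.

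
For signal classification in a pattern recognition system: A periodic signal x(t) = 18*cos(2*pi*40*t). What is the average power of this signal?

Average power of A*cos(wt) is A^2/2.
P = 18^2 / 2 = 324/2 = 162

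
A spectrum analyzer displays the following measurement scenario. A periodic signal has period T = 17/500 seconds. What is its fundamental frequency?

The fundamental frequency is the reciprocal of the period.
f = 1/T = 1/(17/500) = 500/17 Hz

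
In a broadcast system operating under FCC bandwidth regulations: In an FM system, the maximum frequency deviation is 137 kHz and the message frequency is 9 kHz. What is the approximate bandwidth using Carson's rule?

Carson's rule: BW = 2*(delta_f + f_m)
= 2*(137 + 9) kHz = 292 kHz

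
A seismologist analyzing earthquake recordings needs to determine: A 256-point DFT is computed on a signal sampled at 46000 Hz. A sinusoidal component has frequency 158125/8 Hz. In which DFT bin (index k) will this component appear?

DFT frequency resolution = f_s/N = 46000/256 = 2875/16 Hz
Bin index k = f_signal / resolution = 158125/8 / 2875/16 = 110
The signal frequency 158125/8 Hz falls in DFT bin k = 110.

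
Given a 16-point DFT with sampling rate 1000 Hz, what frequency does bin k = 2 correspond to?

The frequency of DFT bin k is: f_k = k * f_s / N
f_2 = 2 * 1000 / 16 = 125 Hz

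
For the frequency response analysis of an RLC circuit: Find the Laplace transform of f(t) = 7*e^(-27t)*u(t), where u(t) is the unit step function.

Standard Laplace transform pair:
e^(-at)*u(t) <-> 1/(s+a)
With a = 27: L{7*e^(-27t)*u(t)} = 7/(s+27), ROC: Re(s) > -27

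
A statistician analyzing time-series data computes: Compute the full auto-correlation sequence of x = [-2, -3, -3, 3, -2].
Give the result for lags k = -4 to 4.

r_xx[k] = sum_m x[m]*x[m+k], indexed from 0, for k = -4 to 4:
  r_xx[-4] = x[4]*x[0] = 4
  r_xx[-3] = x[3]*x[0] + x[4]*x[1] = 0
  r_xx[-2] = x[2]*x[0] + x[3]*x[1] + x[4]*x[2] = 3
  r_xx[-1] = x[1]*x[0] + x[2]*x[1] + x[3]*x[2] + x[4]*x[3] = 0
  r_xx[0] = x[0]*x[0] + x[1]*x[1] + x[2]*x[2] + x[3]*x[3] + x[4]*x[4] = 35
  r_xx[1] = x[0]*x[1] + x[1]*x[2] + x[2]*x[3] + x[3]*x[4] = 0
  r_xx[2] = x[0]*x[2] + x[1]*x[3] + x[2]*x[4] = 3
  r_xx[3] = x[0]*x[3] + x[1]*x[4] = 0
  r_xx[4] = x[0]*x[4] = 4
r_xx = [4, 0, 3, 0, 35, 0, 3, 0, 4]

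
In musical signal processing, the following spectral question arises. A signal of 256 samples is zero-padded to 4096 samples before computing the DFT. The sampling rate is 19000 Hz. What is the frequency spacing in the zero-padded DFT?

Original DFT: N = 256, resolution = f_s/N = 19000/256 = 2375/32 Hz
Zero-padded DFT: N = 4096, resolution = f_s/N = 19000/4096 = 2375/512 Hz
Zero-padding interpolates the spectrum (finer frequency grid)
but does NOT improve the true spectral resolution (ability to resolve close frequencies).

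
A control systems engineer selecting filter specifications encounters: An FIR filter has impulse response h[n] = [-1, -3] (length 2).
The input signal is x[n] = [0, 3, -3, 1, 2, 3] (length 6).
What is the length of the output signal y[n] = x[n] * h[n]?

For linear convolution, the output length is:
len(y) = len(x) + len(h) - 1 = 6 + 2 - 1 = 7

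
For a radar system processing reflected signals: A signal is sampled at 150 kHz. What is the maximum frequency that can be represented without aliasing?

The maximum frequency that can be represented without aliasing
is the Nyquist frequency: f_max = f_s / 2 = 150 kHz / 2 = 75 kHz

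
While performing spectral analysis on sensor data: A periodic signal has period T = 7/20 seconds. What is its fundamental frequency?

The fundamental frequency is the reciprocal of the period.
f = 1/T = 1/(7/20) = 20/7 Hz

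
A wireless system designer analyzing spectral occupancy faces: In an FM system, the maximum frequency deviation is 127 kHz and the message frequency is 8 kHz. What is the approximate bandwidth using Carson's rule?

Carson's rule: BW = 2*(delta_f + f_m)
= 2*(127 + 8) kHz = 270 kHz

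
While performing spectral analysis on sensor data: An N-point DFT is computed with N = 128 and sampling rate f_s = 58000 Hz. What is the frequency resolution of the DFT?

DFT frequency resolution = f_s / N
= 58000 / 128 = 3625/8 Hz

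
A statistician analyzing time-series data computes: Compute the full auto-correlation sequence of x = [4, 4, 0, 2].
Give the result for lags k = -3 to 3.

r_xx[k] = sum_m x[m]*x[m+k], indexed from 0, for k = -3 to 3:
  r_xx[-3] = x[3]*x[0] = 8
  r_xx[-2] = x[2]*x[0] + x[3]*x[1] = 8
  r_xx[-1] = x[1]*x[0] + x[2]*x[1] + x[3]*x[2] = 16
  r_xx[0] = x[0]*x[0] + x[1]*x[1] + x[2]*x[2] + x[3]*x[3] = 36
  r_xx[1] = x[0]*x[1] + x[1]*x[2] + x[2]*x[3] = 16
  r_xx[2] = x[0]*x[2] + x[1]*x[3] = 8
  r_xx[3] = x[0]*x[3] = 8
r_xx = [8, 8, 16, 36, 16, 8, 8]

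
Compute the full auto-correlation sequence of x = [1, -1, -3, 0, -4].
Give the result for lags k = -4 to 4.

r_xx[k] = sum_m x[m]*x[m+k], indexed from 0, for k = -4 to 4:
  r_xx[-4] = x[4]*x[0] = -4
  r_xx[-3] = x[3]*x[0] + x[4]*x[1] = 4
  r_xx[-2] = x[2]*x[0] + x[3]*x[1] + x[4]*x[2] = 9
  r_xx[-1] = x[1]*x[0] + x[2]*x[1] + x[3]*x[2] + x[4]*x[3] = 2
  r_xx[0] = x[0]*x[0] + x[1]*x[1] + x[2]*x[2] + x[3]*x[3] + x[4]*x[4] = 27
  r_xx[1] = x[0]*x[1] + x[1]*x[2] + x[2]*x[3] + x[3]*x[4] = 2
  r_xx[2] = x[0]*x[2] + x[1]*x[3] + x[2]*x[4] = 9
  r_xx[3] = x[0]*x[3] + x[1]*x[4] = 4
  r_xx[4] = x[0]*x[4] = -4
r_xx = [-4, 4, 9, 2, 27, 2, 9, 4, -4]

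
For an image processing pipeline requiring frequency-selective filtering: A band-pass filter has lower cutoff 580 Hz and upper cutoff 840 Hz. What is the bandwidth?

Bandwidth = f_high - f_low
= 840 Hz - 580 Hz = 260 Hz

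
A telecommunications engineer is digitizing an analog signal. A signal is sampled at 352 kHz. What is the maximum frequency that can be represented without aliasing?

The maximum frequency that can be represented without aliasing
is the Nyquist frequency: f_max = f_s / 2 = 352 kHz / 2 = 176 kHz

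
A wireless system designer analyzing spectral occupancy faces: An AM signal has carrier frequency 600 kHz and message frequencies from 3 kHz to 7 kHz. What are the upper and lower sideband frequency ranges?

Upper sideband (USB) = fc + [fm_low, fm_high] = 600 + [3, 7] = [603, 607] kHz
Lower sideband (LSB) = fc - [fm_high, fm_low] = 600 - [7, 3] = [593, 597] kHz
Total occupied spectrum: 593 kHz to 607 kHz (plus carrier at 600 kHz)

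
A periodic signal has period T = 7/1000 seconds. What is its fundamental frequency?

The fundamental frequency is the reciprocal of the period.
f = 1/T = 1/(7/1000) = 1000/7 Hz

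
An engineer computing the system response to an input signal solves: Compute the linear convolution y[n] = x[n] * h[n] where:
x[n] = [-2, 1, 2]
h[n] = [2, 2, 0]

y[n] = sum_k x[k]*h[n-k]. Output length = len(x) + len(h) - 1 = 3 + 3 - 1 = 5.
y[0] = -2*2 = -4
y[1] = 1*2 + -2*2 = -2
y[2] = 2*2 + 1*2 + -2*0 = 6
y[3] = 2*2 + 1*0 = 4
y[4] = 2*0 = 0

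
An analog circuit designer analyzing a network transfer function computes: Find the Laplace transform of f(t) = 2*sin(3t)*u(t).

Standard pair: sin(wt)*u(t) <-> w/(s^2+w^2)
With w = 3: L{2*sin(3t)*u(t)} = 6/(s^2+9)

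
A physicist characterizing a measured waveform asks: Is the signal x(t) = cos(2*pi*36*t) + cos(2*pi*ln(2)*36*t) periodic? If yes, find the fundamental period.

f1 = 36 Hz, f2 = 36*ln(2) Hz
Ratio f2/f1 = ln(2), which is irrational.
Since the frequency ratio is irrational, no common period exists.
The signal is not periodic.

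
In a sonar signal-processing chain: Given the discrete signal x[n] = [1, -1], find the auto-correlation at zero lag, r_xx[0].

The auto-correlation at zero lag r_xx[0] equals the signal energy.
r_xx[0] = sum of x[n]^2 = 1^2 + (-1)^2
= 1 + 1 = 2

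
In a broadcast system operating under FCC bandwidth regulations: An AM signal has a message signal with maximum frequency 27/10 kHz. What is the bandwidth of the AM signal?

In AM (double-sideband), the bandwidth is twice the message frequency.
BW = 2 * f_m = 2 * 27/10 kHz = 27/5 kHz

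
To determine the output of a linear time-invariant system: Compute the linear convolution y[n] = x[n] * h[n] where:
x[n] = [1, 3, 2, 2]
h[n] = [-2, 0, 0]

y[n] = sum_k x[k]*h[n-k]. Output length = len(x) + len(h) - 1 = 4 + 3 - 1 = 6.
y[0] = 1*-2 = -2
y[1] = 3*-2 + 1*0 = -6
y[2] = 2*-2 + 3*0 + 1*0 = -4
y[3] = 2*-2 + 2*0 + 3*0 = -4
y[4] = 2*0 + 2*0 = 0
y[5] = 2*0 = 0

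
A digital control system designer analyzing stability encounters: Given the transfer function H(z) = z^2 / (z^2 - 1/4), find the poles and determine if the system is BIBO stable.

Poles are roots of the denominator: z^2 - 1/4 = 0.
Quadratic formula: z = [-(0) +/- sqrt((0)^2 - 4*(-1/4))] / 2
Discriminant = 0 + 1 = 1; sqrt = 1.
z = (0 +/- 1) / 2 => z = 1/2 or z = -1/2.
|p1| = 1/2, |p2| = 1/2.
For BIBO stability, all poles must lie inside the unit circle (|p| < 1).
System is STABLE since both |p| < 1.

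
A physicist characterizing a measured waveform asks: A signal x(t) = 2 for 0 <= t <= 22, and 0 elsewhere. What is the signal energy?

Energy = integral of |x(t)|^2 dt over the signal duration
= 2^2 * 22 = 4 * 22 = 88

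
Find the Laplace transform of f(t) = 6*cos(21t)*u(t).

Standard pair: cos(wt)*u(t) <-> s/(s^2+w^2)
With w = 21: L{6*cos(21t)*u(t)} = 6s/(s^2+441)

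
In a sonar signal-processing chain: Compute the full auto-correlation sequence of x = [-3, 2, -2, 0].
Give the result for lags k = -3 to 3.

r_xx[k] = sum_m x[m]*x[m+k], indexed from 0, for k = -3 to 3:
  r_xx[-3] = x[3]*x[0] = 0
  r_xx[-2] = x[2]*x[0] + x[3]*x[1] = 6
  r_xx[-1] = x[1]*x[0] + x[2]*x[1] + x[3]*x[2] = -10
  r_xx[0] = x[0]*x[0] + x[1]*x[1] + x[2]*x[2] + x[3]*x[3] = 17
  r_xx[1] = x[0]*x[1] + x[1]*x[2] + x[2]*x[3] = -10
  r_xx[2] = x[0]*x[2] + x[1]*x[3] = 6
  r_xx[3] = x[0]*x[3] = 0
r_xx = [0, 6, -10, 17, -10, 6, 0]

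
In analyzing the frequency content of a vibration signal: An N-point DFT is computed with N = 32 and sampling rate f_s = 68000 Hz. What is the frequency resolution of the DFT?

DFT frequency resolution = f_s / N
= 68000 / 32 = 2125 Hz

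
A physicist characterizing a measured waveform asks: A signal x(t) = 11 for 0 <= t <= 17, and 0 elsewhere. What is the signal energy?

Energy = integral of |x(t)|^2 dt over the signal duration
= 11^2 * 17 = 121 * 17 = 2057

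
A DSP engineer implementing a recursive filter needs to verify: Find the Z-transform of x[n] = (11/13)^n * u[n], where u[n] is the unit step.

The Z-transform of a^n * u[n] is z/(z-a) for |z| > |a|.
Here a = 11/13, so X(z) = z/(z - (11/13)) = 13z/(13z - 11)
ROC: |z| > 11/13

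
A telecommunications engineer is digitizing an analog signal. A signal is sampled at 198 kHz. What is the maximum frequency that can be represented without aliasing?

The maximum frequency that can be represented without aliasing
is the Nyquist frequency: f_max = f_s / 2 = 198 kHz / 2 = 99 kHz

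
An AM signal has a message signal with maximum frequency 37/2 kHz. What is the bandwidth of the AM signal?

In AM (double-sideband), the bandwidth is twice the message frequency.
BW = 2 * f_m = 2 * 37/2 kHz = 37 kHz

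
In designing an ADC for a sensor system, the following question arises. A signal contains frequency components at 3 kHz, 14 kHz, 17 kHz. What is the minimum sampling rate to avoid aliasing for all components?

The highest frequency component is f_max = 17 kHz.
Nyquist rate = 2 * f_max = 2 * 17 kHz = 34 kHz.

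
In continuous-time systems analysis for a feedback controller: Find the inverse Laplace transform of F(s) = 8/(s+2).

Standard pair: k/(s+a) <-> k*e^(-at)*u(t)
With k=8, a=2: f(t) = 8*e^(-2t)*u(t)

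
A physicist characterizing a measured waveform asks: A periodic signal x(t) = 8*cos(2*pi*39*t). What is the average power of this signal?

Average power of A*cos(wt) is A^2/2.
P = 8^2 / 2 = 64/2 = 32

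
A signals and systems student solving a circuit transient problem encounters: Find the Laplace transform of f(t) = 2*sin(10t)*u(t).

Standard pair: sin(wt)*u(t) <-> w/(s^2+w^2)
With w = 10: L{2*sin(10t)*u(t)} = 20/(s^2+100)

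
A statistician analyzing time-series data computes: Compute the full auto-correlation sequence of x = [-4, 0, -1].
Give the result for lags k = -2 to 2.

r_xx[k] = sum_m x[m]*x[m+k], indexed from 0, for k = -2 to 2:
  r_xx[-2] = x[2]*x[0] = 4
  r_xx[-1] = x[1]*x[0] + x[2]*x[1] = 0
  r_xx[0] = x[0]*x[0] + x[1]*x[1] + x[2]*x[2] = 17
  r_xx[1] = x[0]*x[1] + x[1]*x[2] = 0
  r_xx[2] = x[0]*x[2] = 4
r_xx = [4, 0, 17, 0, 4]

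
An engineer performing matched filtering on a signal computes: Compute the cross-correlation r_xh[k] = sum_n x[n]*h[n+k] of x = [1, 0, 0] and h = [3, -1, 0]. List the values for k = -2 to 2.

Both sequences indexed from 0 and zero outside their support.
Lags with overlap: k = -2 to 2.
  r_xh[-2] = x[2]*h[0] = 0
  r_xh[-1] = x[1]*h[0] + x[2]*h[1] = 0
  r_xh[0] = x[0]*h[0] + x[1]*h[1] + x[2]*h[2] = 3
  r_xh[1] = x[0]*h[1] + x[1]*h[2] = -1
  r_xh[2] = x[0]*h[2] = 0
r_xh = [0, 0, 3, -1, 0] (for k = -2, ..., 2)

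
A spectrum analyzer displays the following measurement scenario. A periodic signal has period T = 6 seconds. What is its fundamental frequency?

The fundamental frequency is the reciprocal of the period.
f = 1/T = 1/(6) = 1/6 Hz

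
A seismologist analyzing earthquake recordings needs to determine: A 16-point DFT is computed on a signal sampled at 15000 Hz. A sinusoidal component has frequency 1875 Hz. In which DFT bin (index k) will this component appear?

DFT frequency resolution = f_s/N = 15000/16 = 1875/2 Hz
Bin index k = f_signal / resolution = 1875 / 1875/2 = 2
The signal frequency 1875 Hz falls in DFT bin k = 2.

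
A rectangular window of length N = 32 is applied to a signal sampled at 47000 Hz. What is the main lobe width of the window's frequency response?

For a rectangular window of length N,
the main lobe width in frequency is 2*f_s/N.
= 2*47000/32 = 5875/2 Hz
This determines the minimum frequency separation for resolving two sinusoids.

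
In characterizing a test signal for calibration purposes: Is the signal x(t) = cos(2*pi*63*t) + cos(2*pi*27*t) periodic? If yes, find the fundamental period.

f1 = 63 Hz, f2 = 27 Hz
Period T1 = 1/63, T2 = 1/27
Ratio T1/T2 = 27/63, which is rational.
The signal is periodic with fundamental period T = 1/GCD(63,27) = 1/9 s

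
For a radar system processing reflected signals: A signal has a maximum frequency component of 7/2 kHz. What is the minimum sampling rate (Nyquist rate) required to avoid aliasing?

By the Nyquist-Shannon sampling theorem,
the minimum sampling rate (Nyquist rate) must be at least 2 * f_max.
Nyquist rate = 2 * 7/2 kHz = 7 kHz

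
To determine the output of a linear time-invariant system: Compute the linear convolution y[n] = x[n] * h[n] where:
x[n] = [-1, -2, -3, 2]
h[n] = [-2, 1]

y[n] = sum_k x[k]*h[n-k]. Output length = len(x) + len(h) - 1 = 4 + 2 - 1 = 5.
y[0] = -1*-2 = 2
y[1] = -2*-2 + -1*1 = 3
y[2] = -3*-2 + -2*1 = 4
y[3] = 2*-2 + -3*1 = -7
y[4] = 2*1 = 2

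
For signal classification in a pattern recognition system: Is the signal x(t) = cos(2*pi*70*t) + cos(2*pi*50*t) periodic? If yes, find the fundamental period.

f1 = 70 Hz, f2 = 50 Hz
Period T1 = 1/70, T2 = 1/50
Ratio T1/T2 = 50/70, which is rational.
The signal is periodic with fundamental period T = 1/GCD(70,50) = 1/10 s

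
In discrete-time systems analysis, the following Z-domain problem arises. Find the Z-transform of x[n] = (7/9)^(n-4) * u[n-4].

Time-shifting property: if X(z) = Z{x[n]}, then Z{x[n-d]} = z^(-d) * X(z)
X(z) = z/(z - 7/9) for x[n] = (7/9)^n * u[n]
Z{x[n-4]} = z^(-4) * z/(z - 7/9) = z^(-3)/(z - 7/9)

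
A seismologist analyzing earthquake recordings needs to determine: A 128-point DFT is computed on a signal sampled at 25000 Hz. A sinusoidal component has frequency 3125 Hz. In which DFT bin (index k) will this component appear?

DFT frequency resolution = f_s/N = 25000/128 = 3125/16 Hz
Bin index k = f_signal / resolution = 3125 / 3125/16 = 16
The signal frequency 3125 Hz falls in DFT bin k = 16.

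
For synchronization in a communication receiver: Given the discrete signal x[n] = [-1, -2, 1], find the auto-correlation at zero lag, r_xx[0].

The auto-correlation at zero lag r_xx[0] equals the signal energy.
r_xx[0] = sum of x[n]^2 = (-1)^2 + (-2)^2 + 1^2
= 1 + 4 + 1 = 6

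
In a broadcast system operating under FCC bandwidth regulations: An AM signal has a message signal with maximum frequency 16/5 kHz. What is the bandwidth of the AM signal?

In AM (double-sideband), the bandwidth is twice the message frequency.
BW = 2 * f_m = 2 * 16/5 kHz = 32/5 kHz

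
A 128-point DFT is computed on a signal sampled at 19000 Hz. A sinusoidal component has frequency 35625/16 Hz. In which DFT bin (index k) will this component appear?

DFT frequency resolution = f_s/N = 19000/128 = 2375/16 Hz
Bin index k = f_signal / resolution = 35625/16 / 2375/16 = 15
The signal frequency 35625/16 Hz falls in DFT bin k = 15.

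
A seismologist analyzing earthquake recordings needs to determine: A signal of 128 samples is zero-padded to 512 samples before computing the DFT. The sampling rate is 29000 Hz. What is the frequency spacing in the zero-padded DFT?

Original DFT: N = 128, resolution = f_s/N = 29000/128 = 3625/16 Hz
Zero-padded DFT: N = 512, resolution = f_s/N = 29000/512 = 3625/64 Hz
Zero-padding interpolates the spectrum (finer frequency grid)
but does NOT improve the true spectral resolution (ability to resolve close frequencies).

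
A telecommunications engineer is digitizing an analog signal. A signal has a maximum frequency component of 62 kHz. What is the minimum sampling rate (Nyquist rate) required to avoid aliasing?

By the Nyquist-Shannon sampling theorem,
the minimum sampling rate (Nyquist rate) must be at least 2 * f_max.
Nyquist rate = 2 * 62 kHz = 124 kHz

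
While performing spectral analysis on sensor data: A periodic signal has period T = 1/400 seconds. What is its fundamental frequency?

The fundamental frequency is the reciprocal of the period.
f = 1/T = 1/(1/400) = 400 Hz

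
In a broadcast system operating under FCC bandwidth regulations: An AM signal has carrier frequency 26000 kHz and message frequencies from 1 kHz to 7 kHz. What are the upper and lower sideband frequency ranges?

Upper sideband (USB) = fc + [fm_low, fm_high] = 26000 + [1, 7] = [26001, 26007] kHz
Lower sideband (LSB) = fc - [fm_high, fm_low] = 26000 - [7, 1] = [25993, 25999] kHz
Total occupied spectrum: 25993 kHz to 26007 kHz (plus carrier at 26000 kHz)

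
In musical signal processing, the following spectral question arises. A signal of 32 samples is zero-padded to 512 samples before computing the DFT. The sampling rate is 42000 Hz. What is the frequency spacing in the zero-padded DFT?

Original DFT: N = 32, resolution = f_s/N = 42000/32 = 2625/2 Hz
Zero-padded DFT: N = 512, resolution = f_s/N = 42000/512 = 2625/32 Hz
Zero-padding interpolates the spectrum (finer frequency grid)
but does NOT improve the true spectral resolution (ability to resolve close frequencies).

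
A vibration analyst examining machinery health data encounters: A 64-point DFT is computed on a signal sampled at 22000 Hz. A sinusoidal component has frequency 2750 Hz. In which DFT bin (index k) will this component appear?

DFT frequency resolution = f_s/N = 22000/64 = 1375/4 Hz
Bin index k = f_signal / resolution = 2750 / 1375/4 = 8
The signal frequency 2750 Hz falls in DFT bin k = 8.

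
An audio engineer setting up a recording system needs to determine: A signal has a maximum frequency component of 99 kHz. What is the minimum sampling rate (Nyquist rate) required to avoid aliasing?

By the Nyquist-Shannon sampling theorem,
the minimum sampling rate (Nyquist rate) must be at least 2 * f_max.
Nyquist rate = 2 * 99 kHz = 198 kHz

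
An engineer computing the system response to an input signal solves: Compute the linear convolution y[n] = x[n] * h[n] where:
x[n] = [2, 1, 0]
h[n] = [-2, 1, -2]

y[n] = sum_k x[k]*h[n-k]. Output length = len(x) + len(h) - 1 = 3 + 3 - 1 = 5.
y[0] = 2*-2 = -4
y[1] = 1*-2 + 2*1 = 0
y[2] = 0*-2 + 1*1 + 2*-2 = -3
y[3] = 0*1 + 1*-2 = -2
y[4] = 0*-2 = 0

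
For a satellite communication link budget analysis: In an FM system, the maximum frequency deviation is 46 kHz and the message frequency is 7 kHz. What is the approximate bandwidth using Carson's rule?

Carson's rule: BW = 2*(delta_f + f_m)
= 2*(46 + 7) kHz = 106 kHz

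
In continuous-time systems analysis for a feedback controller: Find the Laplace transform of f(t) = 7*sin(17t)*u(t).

Standard pair: sin(wt)*u(t) <-> w/(s^2+w^2)
With w = 17: L{7*sin(17t)*u(t)} = 119/(s^2+289)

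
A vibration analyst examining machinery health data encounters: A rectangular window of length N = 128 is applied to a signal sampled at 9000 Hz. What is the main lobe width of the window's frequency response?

For a rectangular window of length N,
the main lobe width in frequency is 2*f_s/N.
= 2*9000/128 = 1125/8 Hz
This determines the minimum frequency separation for resolving two sinusoids.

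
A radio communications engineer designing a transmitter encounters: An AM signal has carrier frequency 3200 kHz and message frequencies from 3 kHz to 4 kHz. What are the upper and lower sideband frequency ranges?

Upper sideband (USB) = fc + [fm_low, fm_high] = 3200 + [3, 4] = [3203, 3204] kHz
Lower sideband (LSB) = fc - [fm_high, fm_low] = 3200 - [4, 3] = [3196, 3197] kHz
Total occupied spectrum: 3196 kHz to 3204 kHz (plus carrier at 3200 kHz)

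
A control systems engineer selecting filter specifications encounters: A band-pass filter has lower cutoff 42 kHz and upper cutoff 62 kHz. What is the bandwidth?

Bandwidth = f_high - f_low
= 62 kHz - 42 kHz = 20 kHz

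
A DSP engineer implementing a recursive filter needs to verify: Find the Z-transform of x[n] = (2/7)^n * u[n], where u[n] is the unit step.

The Z-transform of a^n * u[n] is z/(z-a) for |z| > |a|.
Here a = 2/7, so X(z) = z/(z - (2/7)) = 7z/(7z - 2)
ROC: |z| > 2/7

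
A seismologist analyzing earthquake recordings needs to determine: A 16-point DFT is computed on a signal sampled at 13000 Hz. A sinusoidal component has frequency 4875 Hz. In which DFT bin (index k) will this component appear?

DFT frequency resolution = f_s/N = 13000/16 = 1625/2 Hz
Bin index k = f_signal / resolution = 4875 / 1625/2 = 6
The signal frequency 4875 Hz falls in DFT bin k = 6.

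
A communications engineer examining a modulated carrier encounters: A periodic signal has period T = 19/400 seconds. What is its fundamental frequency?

The fundamental frequency is the reciprocal of the period.
f = 1/T = 1/(19/400) = 400/19 Hz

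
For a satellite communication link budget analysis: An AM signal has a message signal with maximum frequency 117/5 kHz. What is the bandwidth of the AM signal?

In AM (double-sideband), the bandwidth is twice the message frequency.
BW = 2 * f_m = 2 * 117/5 kHz = 234/5 kHz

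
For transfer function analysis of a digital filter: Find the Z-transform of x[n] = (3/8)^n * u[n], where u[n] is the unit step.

The Z-transform of a^n * u[n] is z/(z-a) for |z| > |a|.
Here a = 3/8, so X(z) = z/(z - (3/8)) = 8z/(8z - 3)
ROC: |z| > 3/8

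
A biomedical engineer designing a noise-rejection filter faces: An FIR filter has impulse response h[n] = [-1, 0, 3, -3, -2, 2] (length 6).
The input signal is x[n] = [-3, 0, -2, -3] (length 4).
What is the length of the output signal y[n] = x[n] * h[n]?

For linear convolution, the output length is:
len(y) = len(x) + len(h) - 1 = 4 + 6 - 1 = 9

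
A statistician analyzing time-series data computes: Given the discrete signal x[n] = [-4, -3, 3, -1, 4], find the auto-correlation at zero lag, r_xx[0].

The auto-correlation at zero lag r_xx[0] equals the signal energy.
r_xx[0] = sum of x[n]^2 = (-4)^2 + (-3)^2 + 3^2 + (-1)^2 + 4^2
= 16 + 9 + 9 + 1 + 16 = 51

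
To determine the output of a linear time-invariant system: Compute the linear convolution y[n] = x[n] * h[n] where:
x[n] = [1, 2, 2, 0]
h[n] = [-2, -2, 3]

y[n] = sum_k x[k]*h[n-k]. Output length = len(x) + len(h) - 1 = 4 + 3 - 1 = 6.
y[0] = 1*-2 = -2
y[1] = 2*-2 + 1*-2 = -6
y[2] = 2*-2 + 2*-2 + 1*3 = -5
y[3] = 0*-2 + 2*-2 + 2*3 = 2
y[4] = 0*-2 + 2*3 = 6
y[5] = 0*3 = 0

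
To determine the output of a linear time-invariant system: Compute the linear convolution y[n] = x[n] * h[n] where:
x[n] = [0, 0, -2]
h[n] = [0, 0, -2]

y[n] = sum_k x[k]*h[n-k]. Output length = len(x) + len(h) - 1 = 3 + 3 - 1 = 5.
y[0] = 0*0 = 0
y[1] = 0*0 + 0*0 = 0
y[2] = -2*0 + 0*0 + 0*-2 = 0
y[3] = -2*0 + 0*-2 = 0
y[4] = -2*-2 = 4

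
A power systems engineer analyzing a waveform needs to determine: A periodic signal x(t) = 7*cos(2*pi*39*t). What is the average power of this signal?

Average power of A*cos(wt) is A^2/2.
P = 7^2 / 2 = 49/2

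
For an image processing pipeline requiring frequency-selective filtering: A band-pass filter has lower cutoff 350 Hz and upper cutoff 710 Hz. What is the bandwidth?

Bandwidth = f_high - f_low
= 710 Hz - 350 Hz = 360 Hz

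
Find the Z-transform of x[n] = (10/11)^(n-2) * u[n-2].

Time-shifting property: if X(z) = Z{x[n]}, then Z{x[n-d]} = z^(-d) * X(z)
X(z) = z/(z - 10/11) for x[n] = (10/11)^n * u[n]
Z{x[n-2]} = z^(-2) * z/(z - 10/11) = z^(-1)/(z - 10/11)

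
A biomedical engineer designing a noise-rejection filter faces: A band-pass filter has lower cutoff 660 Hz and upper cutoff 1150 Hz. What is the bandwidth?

Bandwidth = f_high - f_low
= 1150 Hz - 660 Hz = 490 Hz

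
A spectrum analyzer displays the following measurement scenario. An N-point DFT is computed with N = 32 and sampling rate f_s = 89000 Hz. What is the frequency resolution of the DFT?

DFT frequency resolution = f_s / N
= 89000 / 32 = 11125/4 Hz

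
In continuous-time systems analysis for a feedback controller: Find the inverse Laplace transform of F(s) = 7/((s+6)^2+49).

Standard pair: w/((s+a)^2+w^2) <-> e^(-at)*sin(wt)*u(t)
With a=6, w=7: f(t) = e^(-6t)*sin(7t)*u(t)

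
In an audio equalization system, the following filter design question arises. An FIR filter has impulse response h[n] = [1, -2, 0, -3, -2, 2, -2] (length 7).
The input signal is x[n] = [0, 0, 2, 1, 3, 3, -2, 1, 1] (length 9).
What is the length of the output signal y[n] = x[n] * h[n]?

For linear convolution, the output length is:
len(y) = len(x) + len(h) - 1 = 9 + 7 - 1 = 15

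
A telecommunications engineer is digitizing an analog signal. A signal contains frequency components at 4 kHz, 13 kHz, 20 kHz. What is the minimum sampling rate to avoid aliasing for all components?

The highest frequency component is f_max = 20 kHz.
Nyquist rate = 2 * f_max = 2 * 20 kHz = 40 kHz.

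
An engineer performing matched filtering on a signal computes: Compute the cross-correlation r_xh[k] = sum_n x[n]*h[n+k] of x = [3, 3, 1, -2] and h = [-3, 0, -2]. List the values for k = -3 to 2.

Both sequences indexed from 0 and zero outside their support.
Lags with overlap: k = -3 to 2.
  r_xh[-3] = x[3]*h[0] = 6
  r_xh[-2] = x[2]*h[0] + x[3]*h[1] = -3
  r_xh[-1] = x[1]*h[0] + x[2]*h[1] + x[3]*h[2] = -5
  r_xh[0] = x[0]*h[0] + x[1]*h[1] + x[2]*h[2] = -11
  r_xh[1] = x[0]*h[1] + x[1]*h[2] = -6
  r_xh[2] = x[0]*h[2] = -6
r_xh = [6, -3, -5, -11, -6, -6] (for k = -3, ..., 2)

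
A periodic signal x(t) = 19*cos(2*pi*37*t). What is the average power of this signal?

Average power of A*cos(wt) is A^2/2.
P = 19^2 / 2 = 361/2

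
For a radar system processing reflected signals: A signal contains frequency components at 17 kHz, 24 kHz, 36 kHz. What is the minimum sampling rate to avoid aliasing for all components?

The highest frequency component is f_max = 36 kHz.
Nyquist rate = 2 * f_max = 2 * 36 kHz = 72 kHz.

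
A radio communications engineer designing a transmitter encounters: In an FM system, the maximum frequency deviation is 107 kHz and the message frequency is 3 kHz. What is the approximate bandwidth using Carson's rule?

Carson's rule: BW = 2*(delta_f + f_m)
= 2*(107 + 3) kHz = 220 kHz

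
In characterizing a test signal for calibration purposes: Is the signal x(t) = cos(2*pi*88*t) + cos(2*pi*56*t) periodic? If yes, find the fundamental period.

f1 = 88 Hz, f2 = 56 Hz
Period T1 = 1/88, T2 = 1/56
Ratio T1/T2 = 56/88, which is rational.
The signal is periodic with fundamental period T = 1/GCD(88,56) = 1/8 s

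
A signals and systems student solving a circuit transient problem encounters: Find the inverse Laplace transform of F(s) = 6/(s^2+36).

Standard pair: w/(s^2+w^2) <-> sin(wt)*u(t)
Recognize w^2 = 36, so w = 6; numerator 6 = 1*6.
f(t) = sin(6t)*u(t)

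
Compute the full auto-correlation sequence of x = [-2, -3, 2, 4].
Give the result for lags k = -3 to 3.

r_xx[k] = sum_m x[m]*x[m+k], indexed from 0, for k = -3 to 3:
  r_xx[-3] = x[3]*x[0] = -8
  r_xx[-2] = x[2]*x[0] + x[3]*x[1] = -16
  r_xx[-1] = x[1]*x[0] + x[2]*x[1] + x[3]*x[2] = 8
  r_xx[0] = x[0]*x[0] + x[1]*x[1] + x[2]*x[2] + x[3]*x[3] = 33
  r_xx[1] = x[0]*x[1] + x[1]*x[2] + x[2]*x[3] = 8
  r_xx[2] = x[0]*x[2] + x[1]*x[3] = -16
  r_xx[3] = x[0]*x[3] = -8
r_xx = [-8, -16, 8, 33, 8, -16, -8]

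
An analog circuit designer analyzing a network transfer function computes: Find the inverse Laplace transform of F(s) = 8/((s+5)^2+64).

Standard pair: w/((s+a)^2+w^2) <-> e^(-at)*sin(wt)*u(t)
With a=5, w=8: f(t) = e^(-5t)*sin(8t)*u(t)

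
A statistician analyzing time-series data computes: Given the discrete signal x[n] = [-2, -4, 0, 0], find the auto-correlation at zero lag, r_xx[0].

The auto-correlation at zero lag r_xx[0] equals the signal energy.
r_xx[0] = sum of x[n]^2 = (-2)^2 + (-4)^2 + 0^2 + 0^2
= 4 + 16 + 0 + 0 = 20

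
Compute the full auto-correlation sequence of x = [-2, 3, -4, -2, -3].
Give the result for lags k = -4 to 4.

r_xx[k] = sum_m x[m]*x[m+k], indexed from 0, for k = -4 to 4:
  r_xx[-4] = x[4]*x[0] = 6
  r_xx[-3] = x[3]*x[0] + x[4]*x[1] = -5
  r_xx[-2] = x[2]*x[0] + x[3]*x[1] + x[4]*x[2] = 14
  r_xx[-1] = x[1]*x[0] + x[2]*x[1] + x[3]*x[2] + x[4]*x[3] = -4
  r_xx[0] = x[0]*x[0] + x[1]*x[1] + x[2]*x[2] + x[3]*x[3] + x[4]*x[4] = 42
  r_xx[1] = x[0]*x[1] + x[1]*x[2] + x[2]*x[3] + x[3]*x[4] = -4
  r_xx[2] = x[0]*x[2] + x[1]*x[3] + x[2]*x[4] = 14
  r_xx[3] = x[0]*x[3] + x[1]*x[4] = -5
  r_xx[4] = x[0]*x[4] = 6
r_xx = [6, -5, 14, -4, 42, -4, 14, -5, 6]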